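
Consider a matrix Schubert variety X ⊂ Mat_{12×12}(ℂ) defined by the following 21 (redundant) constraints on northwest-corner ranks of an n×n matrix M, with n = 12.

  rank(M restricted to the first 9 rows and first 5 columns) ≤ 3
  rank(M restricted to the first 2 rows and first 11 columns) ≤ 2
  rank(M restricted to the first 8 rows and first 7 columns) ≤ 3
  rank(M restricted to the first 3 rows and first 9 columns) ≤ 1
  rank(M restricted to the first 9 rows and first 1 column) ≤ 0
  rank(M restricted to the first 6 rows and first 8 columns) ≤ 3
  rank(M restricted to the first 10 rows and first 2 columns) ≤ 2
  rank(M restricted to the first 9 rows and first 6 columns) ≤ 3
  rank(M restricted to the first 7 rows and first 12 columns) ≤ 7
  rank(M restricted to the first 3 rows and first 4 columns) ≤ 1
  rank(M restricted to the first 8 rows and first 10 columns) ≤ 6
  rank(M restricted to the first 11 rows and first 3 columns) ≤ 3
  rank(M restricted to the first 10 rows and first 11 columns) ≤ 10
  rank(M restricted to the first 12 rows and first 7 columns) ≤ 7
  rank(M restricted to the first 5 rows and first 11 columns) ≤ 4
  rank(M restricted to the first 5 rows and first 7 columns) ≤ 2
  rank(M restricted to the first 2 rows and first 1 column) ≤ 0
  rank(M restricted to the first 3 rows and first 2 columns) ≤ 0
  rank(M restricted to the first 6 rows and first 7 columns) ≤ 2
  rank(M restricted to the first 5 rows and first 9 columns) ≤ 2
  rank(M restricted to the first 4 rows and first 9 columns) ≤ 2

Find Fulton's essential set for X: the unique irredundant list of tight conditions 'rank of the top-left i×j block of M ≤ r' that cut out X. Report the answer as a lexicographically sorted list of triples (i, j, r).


Computing R[i][j] = min implied NW-rank bound (n=12, 21 conditions):

  0  0  1  1  1  1  1  1  1  1  1  1
  0  0  1  1  1  1  1  1  1  2  2  2
  0  0  1  1  1  1  1  1  1  2  3  3
  0  1  2  2  2  2  2  2  2  3  4  4
  0  1  2  2  2  2  2  2  2  3  4  5
  0  1  2  2  2  2  2  3  3  4  5  6
  0  1  2  3  3  3  3  4  4  5  6  7
  0  1  2  3  3  3  3  4  5  6  7  8
  0  1  2  3  3  3  4  5  6  7  8  9
  1  2  3  4  4  4  5  6  7  8  9  10
  1  2  3  4  5  5  6  7  8  9  10  11
  1  2  3  4  5  6  7  8  9  10  11  12

the unique w with this rank table is (3, 10, 11, 2, 12, 8, 4, 9, 7, 1, 5, 6).

ℓ(w)=39; the 7 essential cells (i,j,r):

[(3, 2, 0), (3, 9, 1), (5, 9, 2), (6, 7, 2), (8, 7, 3), (9, 1, 0), (9, 6, 3)]


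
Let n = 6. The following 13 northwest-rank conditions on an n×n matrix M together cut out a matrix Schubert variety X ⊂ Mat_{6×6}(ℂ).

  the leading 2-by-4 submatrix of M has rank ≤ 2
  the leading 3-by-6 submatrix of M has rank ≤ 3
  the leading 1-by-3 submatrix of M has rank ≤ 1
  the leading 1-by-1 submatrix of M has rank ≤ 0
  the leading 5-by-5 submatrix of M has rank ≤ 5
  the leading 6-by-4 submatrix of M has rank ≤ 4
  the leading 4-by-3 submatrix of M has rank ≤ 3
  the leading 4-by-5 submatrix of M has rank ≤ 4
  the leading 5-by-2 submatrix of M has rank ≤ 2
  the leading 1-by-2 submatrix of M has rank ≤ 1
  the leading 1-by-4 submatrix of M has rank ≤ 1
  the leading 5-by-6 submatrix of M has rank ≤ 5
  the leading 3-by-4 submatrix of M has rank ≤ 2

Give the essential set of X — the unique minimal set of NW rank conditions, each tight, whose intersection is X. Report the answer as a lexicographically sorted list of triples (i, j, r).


Rank table r_w(6×6) implied by the 13 constraints:

  i=1: 0, 1, 1, 1, 1, 1
  i=2: 1, 2, 2, 2, 2, 2
  i=3: 1, 2, 2, 2, 3, 3
  i=4: 1, 2, 3, 3, 4, 4
  i=5: 1, 2, 3, 4, 5, 5
  i=6: 1, 2, 3, 4, 5, 6

second differences of R give the permutation w = (2, 1, 5, 3, 4, 6).

Rothe diagram D(w) (3 cells), 2 SE-corners (essential conditions):

[(1, 1, 0), (3, 4, 2)]


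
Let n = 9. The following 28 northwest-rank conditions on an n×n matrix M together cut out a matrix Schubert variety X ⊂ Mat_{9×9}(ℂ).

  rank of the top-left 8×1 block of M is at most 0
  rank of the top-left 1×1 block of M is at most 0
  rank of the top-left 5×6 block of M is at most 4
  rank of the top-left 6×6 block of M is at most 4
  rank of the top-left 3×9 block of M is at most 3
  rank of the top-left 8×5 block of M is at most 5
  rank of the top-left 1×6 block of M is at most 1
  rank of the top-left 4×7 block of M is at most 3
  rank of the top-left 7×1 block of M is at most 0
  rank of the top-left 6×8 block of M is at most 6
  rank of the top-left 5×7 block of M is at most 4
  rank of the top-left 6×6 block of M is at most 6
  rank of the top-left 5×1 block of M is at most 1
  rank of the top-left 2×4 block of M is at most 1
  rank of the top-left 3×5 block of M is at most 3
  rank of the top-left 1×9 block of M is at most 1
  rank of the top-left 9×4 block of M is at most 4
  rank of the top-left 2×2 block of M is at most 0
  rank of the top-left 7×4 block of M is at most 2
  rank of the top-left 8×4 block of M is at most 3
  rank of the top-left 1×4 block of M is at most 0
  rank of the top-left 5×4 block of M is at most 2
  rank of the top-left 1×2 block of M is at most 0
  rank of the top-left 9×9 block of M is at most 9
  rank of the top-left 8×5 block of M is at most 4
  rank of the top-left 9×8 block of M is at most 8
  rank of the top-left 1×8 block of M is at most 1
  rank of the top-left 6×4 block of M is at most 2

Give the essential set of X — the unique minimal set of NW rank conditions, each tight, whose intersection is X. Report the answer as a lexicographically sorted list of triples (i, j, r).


Computing R[i][j] = min implied NW-rank bound (n=9, 28 conditions):

  R[1]: 0 | 0 | 0 | 0 | 1 | 1 | 1 | 1 | 1
  R[2]: 0 | 0 | 1 | 1 | 2 | 2 | 2 | 2 | 2
  R[3]: 0 | 1 | 2 | 2 | 3 | 3 | 3 | 3 | 3
  R[4]: 0 | 1 | 2 | 2 | 3 | 3 | 3 | 4 | 4
  R[5]: 0 | 1 | 2 | 2 | 3 | 4 | 4 | 5 | 5
  R[6]: 0 | 1 | 2 | 2 | 3 | 4 | 5 | 6 | 6
  R[7]: 0 | 1 | 2 | 2 | 3 | 4 | 5 | 6 | 7
  R[8]: 0 | 1 | 2 | 3 | 4 | 5 | 6 | 7 | 8
  R[9]: 1 | 2 | 3 | 4 | 5 | 6 | 7 | 8 | 9

reading off 1-entries of Δ²R: w = (5, 3, 2, 8, 6, 7, 9, 4, 1).

|D(w)|=18, |Ess(w)|=5:

[(1, 4, 0), (2, 2, 0), (4, 7, 3), (7, 4, 2), (8, 1, 0)]


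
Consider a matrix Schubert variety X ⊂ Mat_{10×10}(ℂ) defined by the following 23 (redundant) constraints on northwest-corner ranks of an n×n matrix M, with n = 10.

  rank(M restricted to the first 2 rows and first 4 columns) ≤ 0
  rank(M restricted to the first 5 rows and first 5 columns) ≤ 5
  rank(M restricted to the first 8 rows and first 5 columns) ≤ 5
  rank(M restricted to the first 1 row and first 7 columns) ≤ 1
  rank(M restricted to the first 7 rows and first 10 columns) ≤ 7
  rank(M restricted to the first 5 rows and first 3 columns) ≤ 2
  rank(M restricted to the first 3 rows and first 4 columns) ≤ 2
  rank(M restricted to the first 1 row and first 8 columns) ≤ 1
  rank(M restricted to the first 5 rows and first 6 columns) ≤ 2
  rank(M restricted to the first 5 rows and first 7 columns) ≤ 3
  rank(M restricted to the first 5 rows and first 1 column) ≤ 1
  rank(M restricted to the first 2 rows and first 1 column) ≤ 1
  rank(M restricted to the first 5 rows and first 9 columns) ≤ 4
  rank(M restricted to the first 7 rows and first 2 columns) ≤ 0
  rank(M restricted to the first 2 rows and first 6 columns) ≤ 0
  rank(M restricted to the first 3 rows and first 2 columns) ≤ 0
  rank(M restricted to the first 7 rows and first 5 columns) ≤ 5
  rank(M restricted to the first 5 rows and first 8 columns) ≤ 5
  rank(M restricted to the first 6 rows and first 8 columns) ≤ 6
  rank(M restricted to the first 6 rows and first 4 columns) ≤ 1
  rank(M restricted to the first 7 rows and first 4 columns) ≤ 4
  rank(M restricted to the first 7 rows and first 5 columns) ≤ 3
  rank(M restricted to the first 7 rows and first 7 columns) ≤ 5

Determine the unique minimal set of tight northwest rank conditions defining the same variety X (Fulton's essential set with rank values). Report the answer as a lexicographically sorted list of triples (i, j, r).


Propagating the 23 rank bounds to every northwest block:

  0 | 0 | 0 | 0 | 0 | 0 | 1 | 1 | 1 | 1
  0 | 0 | 0 | 0 | 0 | 0 | 1 | 2 | 2 | 2
  0 | 0 | 1 | 1 | 1 | 1 | 2 | 3 | 3 | 3
  0 | 0 | 1 | 1 | 2 | 2 | 3 | 4 | 4 | 4
  0 | 0 | 1 | 1 | 2 | 2 | 3 | 4 | 4 | 5
  0 | 0 | 1 | 1 | 2 | 3 | 4 | 5 | 5 | 6
  0 | 0 | 1 | 2 | 3 | 4 | 5 | 6 | 6 | 7
  1 | 1 | 2 | 3 | 4 | 5 | 6 | 7 | 7 | 8
  1 | 2 | 3 | 4 | 5 | 6 | 7 | 8 | 8 | 9
  1 | 2 | 3 | 4 | 5 | 6 | 7 | 8 | 9 | 10

reading off 1-entries of Δ²R: w = (7, 8, 3, 5, 10, 6, 4, 1, 2, 9).

|D(w)|=27, |Ess(w)|=5:

[(2, 6, 0), (5, 6, 2), (5, 9, 4), (6, 4, 1), (7, 2, 0)]


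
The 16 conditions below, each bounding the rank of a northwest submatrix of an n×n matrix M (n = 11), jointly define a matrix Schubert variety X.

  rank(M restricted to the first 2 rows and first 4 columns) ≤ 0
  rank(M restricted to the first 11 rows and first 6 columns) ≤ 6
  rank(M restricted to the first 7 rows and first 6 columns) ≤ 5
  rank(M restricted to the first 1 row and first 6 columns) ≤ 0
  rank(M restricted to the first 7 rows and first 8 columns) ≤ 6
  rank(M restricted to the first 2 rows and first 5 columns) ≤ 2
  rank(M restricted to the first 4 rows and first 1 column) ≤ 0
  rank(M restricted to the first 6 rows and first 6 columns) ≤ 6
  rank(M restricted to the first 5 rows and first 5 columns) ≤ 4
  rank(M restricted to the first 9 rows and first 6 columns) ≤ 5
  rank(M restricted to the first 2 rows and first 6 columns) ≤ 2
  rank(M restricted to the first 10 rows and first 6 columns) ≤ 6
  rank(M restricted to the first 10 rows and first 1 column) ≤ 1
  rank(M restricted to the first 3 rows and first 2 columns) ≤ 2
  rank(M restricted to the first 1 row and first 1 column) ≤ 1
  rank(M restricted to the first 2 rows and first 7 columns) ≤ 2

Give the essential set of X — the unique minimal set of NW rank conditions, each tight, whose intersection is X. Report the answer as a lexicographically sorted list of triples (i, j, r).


Propagating the 16 rank bounds to every northwest block:

  0  0  0  0  0  0  1  1  1  1  1
  0  0  0  0  1  1  2  2  2  2  2
  0  1  1  1  2  2  3  3  3  3  3
  0  1  2  2  3  3  4  4  4  4  4
  1  2  3  3  4  4  5  5  5  5  5
  1  2  3  4  5  5  6  6  6  6  6
  1  2  3  4  5  5  6  6  7  7  7
  1  2  3  4  5  5  6  7  8  8  8
  1  2  3  4  5  5  6  7  8  9  9
  1  2  3  4  5  6  7  8  9  10  10
  1  2  3  4  5  6  7  8  9  10  11

giving w = (7, 5, 2, 3, 1, 4, 9, 8, 10, 6, 11) via Δ²R.

D(w) has 16 cells with 5 SE-corners; essential set:

[(1, 6, 0), (2, 4, 0), (4, 1, 0), (7, 8, 6), (9, 6, 5)]


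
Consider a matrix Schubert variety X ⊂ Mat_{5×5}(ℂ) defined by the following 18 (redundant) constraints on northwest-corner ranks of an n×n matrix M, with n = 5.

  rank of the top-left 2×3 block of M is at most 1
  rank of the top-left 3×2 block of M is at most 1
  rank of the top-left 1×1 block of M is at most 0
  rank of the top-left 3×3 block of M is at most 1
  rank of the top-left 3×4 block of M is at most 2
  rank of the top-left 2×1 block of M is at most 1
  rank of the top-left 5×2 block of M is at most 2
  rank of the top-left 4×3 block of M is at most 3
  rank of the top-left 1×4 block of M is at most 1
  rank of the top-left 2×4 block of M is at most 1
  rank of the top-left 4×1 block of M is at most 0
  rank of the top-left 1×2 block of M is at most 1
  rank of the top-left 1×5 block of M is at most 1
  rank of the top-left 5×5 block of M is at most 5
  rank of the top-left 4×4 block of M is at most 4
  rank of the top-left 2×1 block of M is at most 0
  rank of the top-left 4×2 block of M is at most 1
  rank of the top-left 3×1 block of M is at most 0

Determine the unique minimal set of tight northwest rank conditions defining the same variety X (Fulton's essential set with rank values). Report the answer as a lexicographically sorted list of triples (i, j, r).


Reconstructing r_w from the 18 given conditions:

  R[1]: 0 1 1 1 1
  R[2]: 0 1 1 1 2
  R[3]: 0 1 1 2 3
  R[4]: 0 1 2 3 4
  R[5]: 1 2 3 4 5

the unique w with this rank table is (2, 5, 4, 3, 1).

D(w) has 7 cells with 3 SE-corners; essential set:

[(2, 4, 1), (3, 3, 1), (4, 1, 0)]


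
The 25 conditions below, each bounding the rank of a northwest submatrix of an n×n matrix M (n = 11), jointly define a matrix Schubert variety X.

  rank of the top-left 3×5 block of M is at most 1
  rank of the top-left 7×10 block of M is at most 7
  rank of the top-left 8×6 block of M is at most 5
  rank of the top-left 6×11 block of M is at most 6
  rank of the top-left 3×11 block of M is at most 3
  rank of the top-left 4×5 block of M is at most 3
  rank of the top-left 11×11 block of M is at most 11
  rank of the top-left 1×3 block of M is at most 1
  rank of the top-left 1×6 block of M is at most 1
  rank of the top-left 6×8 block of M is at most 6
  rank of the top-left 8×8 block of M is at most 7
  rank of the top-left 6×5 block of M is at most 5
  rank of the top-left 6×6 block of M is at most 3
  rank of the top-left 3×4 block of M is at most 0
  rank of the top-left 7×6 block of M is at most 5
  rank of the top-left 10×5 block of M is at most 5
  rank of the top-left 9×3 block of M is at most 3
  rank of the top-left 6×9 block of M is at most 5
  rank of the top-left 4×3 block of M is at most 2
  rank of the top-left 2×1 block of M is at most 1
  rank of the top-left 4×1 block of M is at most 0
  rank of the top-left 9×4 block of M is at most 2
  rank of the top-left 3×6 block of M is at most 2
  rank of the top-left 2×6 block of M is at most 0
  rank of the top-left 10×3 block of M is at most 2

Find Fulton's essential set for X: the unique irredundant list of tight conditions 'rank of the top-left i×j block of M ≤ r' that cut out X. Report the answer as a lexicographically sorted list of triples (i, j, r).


Rank table r_w(11×11) implied by the 25 constraints:

  R[1]: 0 0 0 0 0 0 1 1 1 1 1
  R[2]: 0 0 0 0 0 0 1 2 2 2 2
  R[3]: 0 0 0 0 1 1 2 3 3 3 3
  R[4]: 0 1 1 1 2 2 3 4 4 4 4
  R[5]: 1 2 2 2 3 3 4 5 5 5 5
  R[6]: 1 2 2 2 3 3 4 5 5 6 6
  R[7]: 1 2 2 2 3 4 5 6 6 7 7
  R[8]: 1 2 2 2 3 4 5 6 7 8 8
  R[9]: 1 2 2 2 3 4 5 6 7 8 9
  R[10]: 1 2 2 3 4 5 6 7 8 9 10
  R[11]: 1 2 3 4 5 6 7 8 9 10 11

giving w = (7, 8, 5, 2, 1, 10, 6, 9, 11, 4, 3) via Δ²R.

ℓ(w)=28; the 7 essential cells (i,j,r):

[(2, 6, 0), (3, 4, 0), (4, 1, 0), (6, 6, 3), (6, 9, 5), (9, 4, 2), (10, 3, 2)]


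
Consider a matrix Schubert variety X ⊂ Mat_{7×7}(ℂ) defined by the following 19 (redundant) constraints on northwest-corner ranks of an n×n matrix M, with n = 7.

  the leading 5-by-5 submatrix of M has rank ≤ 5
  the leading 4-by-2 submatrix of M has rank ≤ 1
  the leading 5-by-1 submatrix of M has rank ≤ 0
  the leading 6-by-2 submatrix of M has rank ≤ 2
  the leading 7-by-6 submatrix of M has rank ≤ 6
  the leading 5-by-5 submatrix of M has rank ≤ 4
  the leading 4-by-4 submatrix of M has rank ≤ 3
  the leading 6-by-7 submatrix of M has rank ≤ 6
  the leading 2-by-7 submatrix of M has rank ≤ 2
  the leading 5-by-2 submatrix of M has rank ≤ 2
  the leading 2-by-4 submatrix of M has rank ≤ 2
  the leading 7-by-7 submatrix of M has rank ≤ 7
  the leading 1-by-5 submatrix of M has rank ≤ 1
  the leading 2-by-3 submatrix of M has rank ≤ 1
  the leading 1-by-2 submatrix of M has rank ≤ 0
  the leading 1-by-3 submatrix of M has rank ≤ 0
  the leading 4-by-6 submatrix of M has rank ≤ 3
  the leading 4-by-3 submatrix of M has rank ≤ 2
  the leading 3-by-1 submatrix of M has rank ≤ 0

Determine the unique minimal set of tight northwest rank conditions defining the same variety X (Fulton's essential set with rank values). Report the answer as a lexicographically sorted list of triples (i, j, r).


Reconstructing r_w from the 19 given conditions:

  i=1: 0  0  0  1  1  1  1
  i=2: 0  1  1  2  2  2  2
  i=3: 0  1  2  3  3  3  3
  i=4: 0  1  2  3  3  3  4
  i=5: 0  1  2  3  4  4  5
  i=6: 1  2  3  4  5  5  6
  i=7: 1  2  3  4  5  6  7

giving w = (4, 2, 3, 7, 5, 1, 6) via Δ²R.

3 SE-corners of the 9-cell Rothe diagram give Ess(w):

[(1, 3, 0), (4, 6, 3), (5, 1, 0)]


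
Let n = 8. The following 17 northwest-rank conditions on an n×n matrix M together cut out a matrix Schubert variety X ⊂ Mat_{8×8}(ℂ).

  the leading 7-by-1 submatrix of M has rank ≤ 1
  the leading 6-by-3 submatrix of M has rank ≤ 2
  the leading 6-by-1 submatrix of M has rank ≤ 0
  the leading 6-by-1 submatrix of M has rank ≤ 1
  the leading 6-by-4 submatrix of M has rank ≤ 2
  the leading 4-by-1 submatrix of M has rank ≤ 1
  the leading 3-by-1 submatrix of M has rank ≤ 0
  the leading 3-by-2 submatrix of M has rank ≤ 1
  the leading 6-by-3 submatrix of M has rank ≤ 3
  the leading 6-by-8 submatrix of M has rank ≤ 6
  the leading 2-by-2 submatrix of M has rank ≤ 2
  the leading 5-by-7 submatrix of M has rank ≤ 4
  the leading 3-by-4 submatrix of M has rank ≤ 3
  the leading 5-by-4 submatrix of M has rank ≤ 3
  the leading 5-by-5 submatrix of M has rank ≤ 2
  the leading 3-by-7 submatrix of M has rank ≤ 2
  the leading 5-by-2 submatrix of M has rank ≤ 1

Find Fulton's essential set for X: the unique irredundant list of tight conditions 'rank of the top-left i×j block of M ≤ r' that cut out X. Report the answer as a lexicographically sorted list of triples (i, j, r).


The tightest implied rank at each (i,j), from the 17 conditions:

  row 1: 0, 1, 1, 1, 1, 1, 1, 1
  row 2: 0, 1, 2, 2, 2, 2, 2, 2
  row 3: 0, 1, 2, 2, 2, 2, 2, 3
  row 4: 0, 1, 2, 2, 2, 3, 3, 4
  row 5: 0, 1, 2, 2, 2, 3, 4, 5
  row 6: 0, 1, 2, 2, 3, 4, 5, 6
  row 7: 1, 2, 3, 3, 4, 5, 6, 7
  row 8: 1, 2, 3, 4, 5, 6, 7, 8

second differences of R give the permutation w = (2, 3, 8, 6, 7, 5, 1, 4).

4 SE-corners of the 15-cell Rothe diagram give Ess(w):

[(3, 7, 2), (5, 5, 2), (6, 1, 0), (6, 4, 2)]


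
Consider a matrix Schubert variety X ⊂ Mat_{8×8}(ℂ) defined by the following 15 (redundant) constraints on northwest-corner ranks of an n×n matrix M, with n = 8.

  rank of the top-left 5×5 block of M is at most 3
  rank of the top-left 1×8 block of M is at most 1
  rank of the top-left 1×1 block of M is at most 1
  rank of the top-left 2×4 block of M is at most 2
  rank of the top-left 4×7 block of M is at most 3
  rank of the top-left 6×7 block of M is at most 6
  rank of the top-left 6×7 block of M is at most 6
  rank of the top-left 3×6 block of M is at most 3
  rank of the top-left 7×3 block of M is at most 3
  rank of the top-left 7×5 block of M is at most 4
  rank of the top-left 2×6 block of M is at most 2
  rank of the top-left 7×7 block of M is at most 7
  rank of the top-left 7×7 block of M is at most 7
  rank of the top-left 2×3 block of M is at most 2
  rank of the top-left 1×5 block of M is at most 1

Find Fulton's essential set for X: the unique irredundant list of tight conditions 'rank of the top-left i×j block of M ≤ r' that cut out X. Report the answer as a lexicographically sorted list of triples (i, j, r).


Rank table r_w(8×8) implied by the 15 constraints:

  R[1]: 1 | 1 | 1 | 1 | 1 | 1 | 1 | 1
  R[2]: 1 | 2 | 2 | 2 | 2 | 2 | 2 | 2
  R[3]: 1 | 2 | 3 | 3 | 3 | 3 | 3 | 3
  R[4]: 1 | 2 | 3 | 3 | 3 | 3 | 3 | 4
  R[5]: 1 | 2 | 3 | 3 | 3 | 4 | 4 | 5
  R[6]: 1 | 2 | 3 | 4 | 4 | 5 | 5 | 6
  R[7]: 1 | 2 | 3 | 4 | 4 | 5 | 6 | 7
  R[8]: 1 | 2 | 3 | 4 | 5 | 6 | 7 | 8

giving w = (1, 2, 3, 8, 6, 4, 7, 5) via Δ²R.

ℓ(w)=7; the 3 essential cells (i,j,r):

[(4, 7, 3), (5, 5, 3), (7, 5, 4)]


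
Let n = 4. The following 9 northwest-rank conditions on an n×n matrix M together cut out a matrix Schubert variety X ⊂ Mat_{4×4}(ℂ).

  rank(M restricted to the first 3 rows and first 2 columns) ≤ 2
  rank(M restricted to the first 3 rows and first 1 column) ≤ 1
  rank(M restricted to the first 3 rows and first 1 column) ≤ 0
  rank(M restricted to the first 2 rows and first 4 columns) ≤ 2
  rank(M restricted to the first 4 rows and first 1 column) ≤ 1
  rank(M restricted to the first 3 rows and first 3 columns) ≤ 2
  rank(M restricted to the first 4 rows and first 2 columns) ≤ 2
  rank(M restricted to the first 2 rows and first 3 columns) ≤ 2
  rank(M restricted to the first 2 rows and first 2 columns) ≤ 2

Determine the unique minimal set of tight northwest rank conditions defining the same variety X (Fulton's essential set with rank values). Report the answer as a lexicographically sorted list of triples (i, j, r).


Rank table r_w(4×4) implied by the 9 constraints:

  0 1 1 1
  0 1 2 2
  0 1 2 3
  1 2 3 4

the unique w with this rank table is (2, 3, 4, 1).

ℓ(w)=3; the 1 essential cell (i,j,r):

[(3, 1, 0)]


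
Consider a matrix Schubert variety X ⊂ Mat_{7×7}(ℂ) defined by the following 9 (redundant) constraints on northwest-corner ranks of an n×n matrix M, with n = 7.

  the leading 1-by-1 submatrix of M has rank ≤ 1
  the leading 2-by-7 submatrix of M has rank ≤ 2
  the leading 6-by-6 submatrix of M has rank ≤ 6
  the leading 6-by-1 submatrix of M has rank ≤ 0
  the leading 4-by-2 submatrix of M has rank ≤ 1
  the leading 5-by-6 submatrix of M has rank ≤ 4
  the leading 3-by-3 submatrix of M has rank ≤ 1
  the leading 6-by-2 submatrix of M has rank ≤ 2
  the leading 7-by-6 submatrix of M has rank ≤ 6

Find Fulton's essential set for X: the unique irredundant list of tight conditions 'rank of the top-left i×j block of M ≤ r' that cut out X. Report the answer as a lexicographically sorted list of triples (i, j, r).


Propagating the 9 rank bounds to every northwest block:

  i=1: 0 | 1 | 1 | 1 | 1 | 1 | 1
  i=2: 0 | 1 | 1 | 2 | 2 | 2 | 2
  i=3: 0 | 1 | 1 | 2 | 3 | 3 | 3
  i=4: 0 | 1 | 2 | 3 | 4 | 4 | 4
  i=5: 0 | 1 | 2 | 3 | 4 | 4 | 5
  i=6: 0 | 1 | 2 | 3 | 4 | 5 | 6
  i=7: 1 | 2 | 3 | 4 | 5 | 6 | 7

giving w = (2, 4, 5, 3, 7, 6, 1) via Δ²R.

3 SE-corners of the 9-cell Rothe diagram give Ess(w):

[(3, 3, 1), (5, 6, 4), (6, 1, 0)]


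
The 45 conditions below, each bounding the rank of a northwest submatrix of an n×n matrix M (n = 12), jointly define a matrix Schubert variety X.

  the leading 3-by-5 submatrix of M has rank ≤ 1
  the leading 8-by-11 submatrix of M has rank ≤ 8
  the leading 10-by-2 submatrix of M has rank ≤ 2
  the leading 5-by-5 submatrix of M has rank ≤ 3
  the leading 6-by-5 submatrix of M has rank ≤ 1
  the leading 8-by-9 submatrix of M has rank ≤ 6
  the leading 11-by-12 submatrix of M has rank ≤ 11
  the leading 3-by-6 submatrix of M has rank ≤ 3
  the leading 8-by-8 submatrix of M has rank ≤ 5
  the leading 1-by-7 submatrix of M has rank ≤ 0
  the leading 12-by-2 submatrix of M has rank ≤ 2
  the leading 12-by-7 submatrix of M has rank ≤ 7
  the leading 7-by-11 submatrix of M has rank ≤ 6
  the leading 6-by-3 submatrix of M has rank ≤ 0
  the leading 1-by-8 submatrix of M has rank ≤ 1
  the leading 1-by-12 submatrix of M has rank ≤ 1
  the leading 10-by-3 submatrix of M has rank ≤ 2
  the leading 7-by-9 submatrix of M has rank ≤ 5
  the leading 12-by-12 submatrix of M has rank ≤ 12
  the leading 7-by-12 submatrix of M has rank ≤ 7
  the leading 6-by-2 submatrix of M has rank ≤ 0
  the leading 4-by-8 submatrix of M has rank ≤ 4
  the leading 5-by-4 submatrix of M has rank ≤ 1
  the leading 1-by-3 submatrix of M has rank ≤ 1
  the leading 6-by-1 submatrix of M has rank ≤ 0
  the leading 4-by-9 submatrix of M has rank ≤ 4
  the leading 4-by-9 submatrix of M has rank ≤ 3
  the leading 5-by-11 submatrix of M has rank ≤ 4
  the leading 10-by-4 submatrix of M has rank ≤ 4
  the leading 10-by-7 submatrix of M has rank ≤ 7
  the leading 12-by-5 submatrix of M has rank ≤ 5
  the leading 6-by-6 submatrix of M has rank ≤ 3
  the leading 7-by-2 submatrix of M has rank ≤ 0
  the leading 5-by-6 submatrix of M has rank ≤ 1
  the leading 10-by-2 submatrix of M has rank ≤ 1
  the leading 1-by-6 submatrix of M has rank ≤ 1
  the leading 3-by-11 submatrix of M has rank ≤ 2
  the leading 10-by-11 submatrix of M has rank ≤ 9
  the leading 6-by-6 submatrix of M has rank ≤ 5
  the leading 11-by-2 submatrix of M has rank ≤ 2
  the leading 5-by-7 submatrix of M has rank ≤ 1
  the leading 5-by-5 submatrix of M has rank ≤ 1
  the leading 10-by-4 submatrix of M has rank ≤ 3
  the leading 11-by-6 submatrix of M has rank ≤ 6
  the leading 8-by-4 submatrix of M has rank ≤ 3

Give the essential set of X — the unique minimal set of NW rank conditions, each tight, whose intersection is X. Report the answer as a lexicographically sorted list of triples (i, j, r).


Rank table r_w(12×12) implied by the 45 constraints:

  R[1]: 0 | 0 | 0 | 0 | 0 | 0 | 0 | 1 | 1 | 1 | 1 | 1
  R[2]: 0 | 0 | 0 | 1 | 1 | 1 | 1 | 2 | 2 | 2 | 2 | 2
  R[3]: 0 | 0 | 0 | 1 | 1 | 1 | 1 | 2 | 2 | 2 | 2 | 3
  R[4]: 0 | 0 | 0 | 1 | 1 | 1 | 1 | 2 | 3 | 3 | 3 | 4
  R[5]: 0 | 0 | 0 | 1 | 1 | 1 | 1 | 2 | 3 | 4 | 4 | 5
  R[6]: 0 | 0 | 0 | 1 | 1 | 2 | 2 | 3 | 4 | 5 | 5 | 6
  R[7]: 0 | 0 | 1 | 2 | 2 | 3 | 3 | 4 | 5 | 6 | 6 | 7
  R[8]: 1 | 1 | 2 | 3 | 3 | 4 | 4 | 5 | 6 | 7 | 7 | 8
  R[9]: 1 | 1 | 2 | 3 | 4 | 5 | 5 | 6 | 7 | 8 | 8 | 9
  R[10]: 1 | 1 | 2 | 3 | 4 | 5 | 6 | 7 | 8 | 9 | 9 | 10
  R[11]: 1 | 2 | 3 | 4 | 5 | 6 | 7 | 8 | 9 | 10 | 10 | 11
  R[12]: 1 | 2 | 3 | 4 | 5 | 6 | 7 | 8 | 9 | 10 | 11 | 12

the unique w with this rank table is (8, 4, 12, 9, 10, 6, 3, 1, 5, 7, 2, 11).

|D(w)|=39, |Ess(w)|=7:

[(1, 7, 0), (3, 11, 2), (5, 7, 1), (6, 3, 0), (6, 5, 1), (7, 2, 0), (10, 2, 1)]


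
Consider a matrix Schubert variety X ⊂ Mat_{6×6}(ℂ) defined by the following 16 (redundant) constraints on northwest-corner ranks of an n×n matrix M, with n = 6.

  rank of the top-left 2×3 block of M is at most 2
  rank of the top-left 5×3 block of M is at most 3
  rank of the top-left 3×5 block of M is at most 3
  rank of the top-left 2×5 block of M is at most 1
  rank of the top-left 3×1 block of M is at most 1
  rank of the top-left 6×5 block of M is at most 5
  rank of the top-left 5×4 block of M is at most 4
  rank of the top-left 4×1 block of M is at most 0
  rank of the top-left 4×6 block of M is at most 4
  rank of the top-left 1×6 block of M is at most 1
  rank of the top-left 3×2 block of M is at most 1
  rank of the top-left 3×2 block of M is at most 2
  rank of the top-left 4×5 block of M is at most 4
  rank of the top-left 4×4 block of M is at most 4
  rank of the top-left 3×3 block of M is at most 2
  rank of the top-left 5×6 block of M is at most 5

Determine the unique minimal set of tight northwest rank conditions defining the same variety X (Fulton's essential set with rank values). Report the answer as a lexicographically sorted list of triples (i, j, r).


The tightest implied rank at each (i,j), from the 16 conditions:

  row 1: 0 | 1 | 1 | 1 | 1 | 1
  row 2: 0 | 1 | 1 | 1 | 1 | 2
  row 3: 0 | 1 | 2 | 2 | 2 | 3
  row 4: 0 | 1 | 2 | 3 | 3 | 4
  row 5: 1 | 2 | 3 | 4 | 4 | 5
  row 6: 1 | 2 | 3 | 4 | 5 | 6

hence w(1..6) = (2, 6, 3, 4, 1, 5).

|D(w)|=7, |Ess(w)|=2:

[(2, 5, 1), (4, 1, 0)]


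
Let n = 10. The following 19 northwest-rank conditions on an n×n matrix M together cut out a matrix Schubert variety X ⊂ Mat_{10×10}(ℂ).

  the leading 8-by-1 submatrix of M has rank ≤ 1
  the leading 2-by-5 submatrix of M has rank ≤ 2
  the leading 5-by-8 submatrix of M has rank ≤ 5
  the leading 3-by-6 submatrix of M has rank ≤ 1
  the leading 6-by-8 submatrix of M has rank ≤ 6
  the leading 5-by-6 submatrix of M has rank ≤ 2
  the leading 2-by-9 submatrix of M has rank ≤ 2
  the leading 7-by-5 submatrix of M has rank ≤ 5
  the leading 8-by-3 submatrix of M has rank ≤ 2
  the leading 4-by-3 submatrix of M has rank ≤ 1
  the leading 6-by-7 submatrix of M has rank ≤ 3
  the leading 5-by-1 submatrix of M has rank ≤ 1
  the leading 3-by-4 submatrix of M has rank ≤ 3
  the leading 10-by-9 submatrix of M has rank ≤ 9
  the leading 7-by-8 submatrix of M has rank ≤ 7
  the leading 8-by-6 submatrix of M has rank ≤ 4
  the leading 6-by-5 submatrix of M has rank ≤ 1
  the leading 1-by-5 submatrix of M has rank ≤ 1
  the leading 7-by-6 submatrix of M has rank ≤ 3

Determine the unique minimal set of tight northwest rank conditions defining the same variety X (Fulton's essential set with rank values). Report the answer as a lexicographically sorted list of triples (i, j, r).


Rank table r_w(10×10) implied by the 19 constraints:

  i=1: 1  1  1  1  1  1  1  1  1  1
  i=2: 1  1  1  1  1  1  2  2  2  2
  i=3: 1  1  1  1  1  1  2  3  3  3
  i=4: 1  1  1  1  1  2  3  4  4  4
  i=5: 1  1  1  1  1  2  3  4  5  5
  i=6: 1  1  1  1  1  2  3  4  5  6
  i=7: 1  2  2  2  2  3  4  5  6  7
  i=8: 1  2  2  3  3  4  5  6  7  8
  i=9: 1  2  3  4  4  5  6  7  8  9
  i=10: 1  2  3  4  5  6  7  8  9  10

reading off 1-entries of Δ²R: w = (1, 7, 8, 6, 9, 10, 2, 4, 3, 5).

|D(w)|=23, |Ess(w)|=3:

[(3, 6, 1), (6, 5, 1), (8, 3, 2)]


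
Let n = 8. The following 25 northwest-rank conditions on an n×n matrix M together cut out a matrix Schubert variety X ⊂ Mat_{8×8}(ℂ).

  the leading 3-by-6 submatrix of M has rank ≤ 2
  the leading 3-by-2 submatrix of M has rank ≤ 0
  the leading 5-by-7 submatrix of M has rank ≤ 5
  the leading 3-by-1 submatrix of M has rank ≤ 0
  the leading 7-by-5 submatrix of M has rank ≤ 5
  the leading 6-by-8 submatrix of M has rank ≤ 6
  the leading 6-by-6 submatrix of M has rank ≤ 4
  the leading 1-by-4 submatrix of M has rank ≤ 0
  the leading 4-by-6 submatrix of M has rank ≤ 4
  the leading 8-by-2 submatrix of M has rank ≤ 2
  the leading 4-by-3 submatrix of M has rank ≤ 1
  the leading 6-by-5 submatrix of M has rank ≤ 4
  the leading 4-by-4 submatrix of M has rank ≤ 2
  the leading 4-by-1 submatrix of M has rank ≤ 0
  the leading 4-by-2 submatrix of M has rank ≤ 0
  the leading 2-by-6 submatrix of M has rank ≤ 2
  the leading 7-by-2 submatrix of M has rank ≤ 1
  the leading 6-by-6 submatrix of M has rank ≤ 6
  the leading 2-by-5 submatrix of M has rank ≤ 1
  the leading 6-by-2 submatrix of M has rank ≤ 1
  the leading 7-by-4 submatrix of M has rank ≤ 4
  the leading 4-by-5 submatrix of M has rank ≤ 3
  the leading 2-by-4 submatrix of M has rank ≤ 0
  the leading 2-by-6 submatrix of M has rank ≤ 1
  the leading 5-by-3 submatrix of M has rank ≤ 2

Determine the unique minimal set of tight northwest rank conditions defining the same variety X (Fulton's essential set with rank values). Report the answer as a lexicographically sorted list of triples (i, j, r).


Recovering R(i,j) via the rank-extension bound from the 25 conditions:

  0  0  0  0  1  1  1  1
  0  0  0  0  1  1  2  2
  0  0  1  1  2  2  3  3
  0  0  1  2  3  3  4  4
  1  1  2  3  4  4  5  5
  1  1  2  3  4  4  5  6
  1  1  2  3  4  5  6  7
  1  2  3  4  5  6  7  8

second differences of R give the permutation w = (5, 7, 3, 4, 1, 8, 6, 2).

Rothe diagram D(w) (16 cells), 5 SE-corners (essential conditions):

[(2, 4, 0), (2, 6, 1), (4, 2, 0), (6, 6, 4), (7, 2, 1)]


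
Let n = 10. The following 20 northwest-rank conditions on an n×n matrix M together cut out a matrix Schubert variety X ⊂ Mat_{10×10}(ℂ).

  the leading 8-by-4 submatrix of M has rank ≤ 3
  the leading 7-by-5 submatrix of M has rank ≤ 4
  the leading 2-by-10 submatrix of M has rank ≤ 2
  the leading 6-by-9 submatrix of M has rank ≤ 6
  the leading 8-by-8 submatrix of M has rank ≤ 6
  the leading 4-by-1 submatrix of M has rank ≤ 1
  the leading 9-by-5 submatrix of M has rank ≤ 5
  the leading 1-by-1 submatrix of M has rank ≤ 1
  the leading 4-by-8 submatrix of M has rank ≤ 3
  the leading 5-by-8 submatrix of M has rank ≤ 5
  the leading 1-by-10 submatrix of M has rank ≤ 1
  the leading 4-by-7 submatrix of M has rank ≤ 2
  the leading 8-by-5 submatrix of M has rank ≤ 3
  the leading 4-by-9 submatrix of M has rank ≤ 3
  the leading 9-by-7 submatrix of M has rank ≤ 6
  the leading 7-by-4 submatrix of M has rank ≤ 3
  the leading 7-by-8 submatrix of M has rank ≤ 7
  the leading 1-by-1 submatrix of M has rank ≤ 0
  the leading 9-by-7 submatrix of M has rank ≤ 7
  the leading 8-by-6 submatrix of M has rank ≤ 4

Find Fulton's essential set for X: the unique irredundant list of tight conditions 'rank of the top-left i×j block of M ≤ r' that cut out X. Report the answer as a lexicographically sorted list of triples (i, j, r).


Reconstructing r_w from the 20 given conditions:

  row 1: 0 | 1 | 1 | 1 | 1 | 1 | 1 | 1 | 1 | 1
  row 2: 1 | 2 | 2 | 2 | 2 | 2 | 2 | 2 | 2 | 2
  row 3: 1 | 2 | 2 | 2 | 2 | 2 | 2 | 3 | 3 | 3
  row 4: 1 | 2 | 2 | 2 | 2 | 2 | 2 | 3 | 3 | 4
  row 5: 1 | 2 | 3 | 3 | 3 | 3 | 3 | 4 | 4 | 5
  row 6: 1 | 2 | 3 | 3 | 3 | 4 | 4 | 5 | 5 | 6
  row 7: 1 | 2 | 3 | 3 | 3 | 4 | 5 | 6 | 6 | 7
  row 8: 1 | 2 | 3 | 3 | 3 | 4 | 5 | 6 | 7 | 8
  row 9: 1 | 2 | 3 | 4 | 4 | 5 | 6 | 7 | 8 | 9
  row 10: 1 | 2 | 3 | 4 | 5 | 6 | 7 | 8 | 9 | 10

hence w(1..10) = (2, 1, 8, 10, 3, 6, 7, 9, 4, 5).

Fulton essential set (4 of the 18 Rothe cells):

[(1, 1, 0), (4, 7, 2), (4, 9, 3), (8, 5, 3)]


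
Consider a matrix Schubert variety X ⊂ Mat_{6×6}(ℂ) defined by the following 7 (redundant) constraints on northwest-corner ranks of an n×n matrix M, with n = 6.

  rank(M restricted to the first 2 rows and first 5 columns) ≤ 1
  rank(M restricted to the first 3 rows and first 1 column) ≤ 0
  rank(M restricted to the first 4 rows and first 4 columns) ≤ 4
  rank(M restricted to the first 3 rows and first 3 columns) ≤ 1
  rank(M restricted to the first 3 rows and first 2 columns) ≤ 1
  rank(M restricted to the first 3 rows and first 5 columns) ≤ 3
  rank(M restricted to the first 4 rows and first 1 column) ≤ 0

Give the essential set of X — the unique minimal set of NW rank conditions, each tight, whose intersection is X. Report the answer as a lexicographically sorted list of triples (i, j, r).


The tightest implied rank at each (i,j), from the 7 conditions:

  i=1: 0 | 1 | 1 | 1 | 1 | 1
  i=2: 0 | 1 | 1 | 1 | 1 | 2
  i=3: 0 | 1 | 1 | 2 | 2 | 3
  i=4: 0 | 1 | 2 | 3 | 3 | 4
  i=5: 1 | 2 | 3 | 4 | 4 | 5
  i=6: 1 | 2 | 3 | 4 | 5 | 6

hence w(1..6) = (2, 6, 4, 3, 1, 5).

|D(w)|=8, |Ess(w)|=3:

[(2, 5, 1), (3, 3, 1), (4, 1, 0)]


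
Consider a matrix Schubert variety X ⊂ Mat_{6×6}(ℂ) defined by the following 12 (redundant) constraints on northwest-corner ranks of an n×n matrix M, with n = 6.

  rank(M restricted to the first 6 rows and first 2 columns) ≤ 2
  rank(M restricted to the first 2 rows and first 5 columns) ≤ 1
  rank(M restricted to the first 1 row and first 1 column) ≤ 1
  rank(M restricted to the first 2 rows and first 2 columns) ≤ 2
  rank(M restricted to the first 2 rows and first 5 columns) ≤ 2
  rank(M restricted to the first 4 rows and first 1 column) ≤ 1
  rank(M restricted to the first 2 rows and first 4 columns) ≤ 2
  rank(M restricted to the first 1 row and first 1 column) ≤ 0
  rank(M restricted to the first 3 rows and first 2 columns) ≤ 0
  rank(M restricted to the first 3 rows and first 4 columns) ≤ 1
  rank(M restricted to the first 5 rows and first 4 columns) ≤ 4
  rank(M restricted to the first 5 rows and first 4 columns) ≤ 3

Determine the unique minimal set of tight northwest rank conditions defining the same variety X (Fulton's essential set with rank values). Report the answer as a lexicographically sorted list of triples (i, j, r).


Reconstructing r_w from the 12 given conditions:

  0, 0, 1, 1, 1, 1
  0, 0, 1, 1, 1, 2
  0, 0, 1, 1, 2, 3
  1, 1, 2, 2, 3, 4
  1, 2, 3, 3, 4, 5
  1, 2, 3, 4, 5, 6

reading off 1-entries of Δ²R: w = (3, 6, 5, 1, 2, 4).

Fulton essential set (3 of the 9 Rothe cells):

[(2, 5, 1), (3, 2, 0), (3, 4, 1)]


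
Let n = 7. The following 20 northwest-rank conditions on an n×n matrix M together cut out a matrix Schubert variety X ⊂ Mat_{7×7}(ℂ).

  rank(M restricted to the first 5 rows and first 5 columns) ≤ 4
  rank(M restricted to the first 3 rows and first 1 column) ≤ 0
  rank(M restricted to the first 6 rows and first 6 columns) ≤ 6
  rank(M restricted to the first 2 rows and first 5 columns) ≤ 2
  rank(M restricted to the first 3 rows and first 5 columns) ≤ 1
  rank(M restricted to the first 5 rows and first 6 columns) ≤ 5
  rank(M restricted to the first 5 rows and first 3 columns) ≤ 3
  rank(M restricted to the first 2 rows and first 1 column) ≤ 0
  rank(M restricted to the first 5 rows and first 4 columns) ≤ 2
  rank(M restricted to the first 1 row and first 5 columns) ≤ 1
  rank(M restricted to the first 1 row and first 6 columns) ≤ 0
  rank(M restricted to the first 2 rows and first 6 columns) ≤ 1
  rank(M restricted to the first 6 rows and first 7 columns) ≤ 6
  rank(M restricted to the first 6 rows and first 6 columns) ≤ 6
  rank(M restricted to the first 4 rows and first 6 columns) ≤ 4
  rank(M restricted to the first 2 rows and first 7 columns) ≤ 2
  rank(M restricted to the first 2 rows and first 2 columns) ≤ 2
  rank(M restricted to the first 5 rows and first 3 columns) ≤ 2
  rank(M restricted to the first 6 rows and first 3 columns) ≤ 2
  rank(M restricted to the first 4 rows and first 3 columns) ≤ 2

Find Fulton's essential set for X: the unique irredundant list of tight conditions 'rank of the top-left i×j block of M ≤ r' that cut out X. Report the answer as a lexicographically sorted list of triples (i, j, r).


Computing R[i][j] = min implied NW-rank bound (n=7, 20 conditions):

  R[1]: 0  0  0  0  0  0  1
  R[2]: 0  1  1  1  1  1  2
  R[3]: 0  1  1  1  1  2  3
  R[4]: 1  2  2  2  2  3  4
  R[5]: 1  2  2  2  3  4  5
  R[6]: 1  2  2  3  4  5  6
  R[7]: 1  2  3  4  5  6  7

so w = (7, 2, 6, 1, 5, 4, 3).

Fulton essential set (5 of the 14 Rothe cells):

[(1, 6, 0), (3, 1, 0), (3, 5, 1), (5, 4, 2), (6, 3, 2)]


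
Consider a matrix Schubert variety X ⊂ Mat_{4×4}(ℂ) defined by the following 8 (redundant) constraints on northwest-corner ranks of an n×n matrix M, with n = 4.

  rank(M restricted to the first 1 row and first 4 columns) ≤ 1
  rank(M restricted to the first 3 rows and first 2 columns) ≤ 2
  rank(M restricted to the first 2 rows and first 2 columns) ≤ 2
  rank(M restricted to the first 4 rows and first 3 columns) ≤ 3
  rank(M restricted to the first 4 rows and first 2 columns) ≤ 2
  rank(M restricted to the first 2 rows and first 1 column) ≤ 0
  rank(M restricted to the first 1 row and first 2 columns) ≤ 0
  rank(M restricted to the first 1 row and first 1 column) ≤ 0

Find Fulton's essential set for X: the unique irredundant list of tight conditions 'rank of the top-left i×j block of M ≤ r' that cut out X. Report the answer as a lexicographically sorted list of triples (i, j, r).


Propagating the 8 rank bounds to every northwest block:

  i=1: 0, 0, 1, 1
  i=2: 0, 1, 2, 2
  i=3: 1, 2, 3, 3
  i=4: 1, 2, 3, 4

giving w = (3, 2, 1, 4) via Δ²R.

Rothe diagram D(w) (3 cells), 2 SE-corners (essential conditions):

[(1, 2, 0), (2, 1, 0)]


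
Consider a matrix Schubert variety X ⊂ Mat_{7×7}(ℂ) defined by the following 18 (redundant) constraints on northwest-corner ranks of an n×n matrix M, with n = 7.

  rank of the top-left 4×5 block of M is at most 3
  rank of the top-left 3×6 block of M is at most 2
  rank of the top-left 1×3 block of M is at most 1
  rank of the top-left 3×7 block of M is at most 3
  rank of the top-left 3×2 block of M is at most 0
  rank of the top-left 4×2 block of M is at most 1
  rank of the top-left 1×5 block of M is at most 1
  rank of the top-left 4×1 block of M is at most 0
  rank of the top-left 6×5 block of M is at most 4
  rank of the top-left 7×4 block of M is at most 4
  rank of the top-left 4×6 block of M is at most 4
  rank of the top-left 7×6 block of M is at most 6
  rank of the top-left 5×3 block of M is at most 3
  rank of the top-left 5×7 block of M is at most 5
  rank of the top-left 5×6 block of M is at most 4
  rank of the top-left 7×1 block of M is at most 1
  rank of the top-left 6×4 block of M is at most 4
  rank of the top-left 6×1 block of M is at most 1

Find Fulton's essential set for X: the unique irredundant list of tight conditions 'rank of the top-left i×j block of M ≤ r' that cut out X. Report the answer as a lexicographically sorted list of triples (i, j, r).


The tightest implied rank at each (i,j), from the 18 conditions:

  R[1]: 0 | 0 | 1 | 1 | 1 | 1 | 1
  R[2]: 0 | 0 | 1 | 2 | 2 | 2 | 2
  R[3]: 0 | 0 | 1 | 2 | 2 | 2 | 3
  R[4]: 0 | 1 | 2 | 3 | 3 | 3 | 4
  R[5]: 1 | 2 | 3 | 4 | 4 | 4 | 5
  R[6]: 1 | 2 | 3 | 4 | 4 | 5 | 6
  R[7]: 1 | 2 | 3 | 4 | 5 | 6 | 7

the unique w with this rank table is (3, 4, 7, 2, 1, 6, 5).

|D(w)|=10, |Ess(w)|=4:

[(3, 2, 0), (3, 6, 2), (4, 1, 0), (6, 5, 4)]
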